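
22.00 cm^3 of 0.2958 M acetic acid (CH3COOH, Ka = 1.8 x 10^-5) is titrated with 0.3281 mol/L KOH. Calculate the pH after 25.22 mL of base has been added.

12.57

n(acid) = 0.2958 x 0.02200 = 0.006508 mol; n(KOH) added = 0.3281 x 0.02522 = 0.008275 mol.
Base is in excess by 0.008275 - 0.006508 = 0.001767 mol in a total volume of 0.04722 L.
[OH^-] = 0.001767/0.04722 = 0.03742 M, so pOH = 1.43 and pH = 14.00 - 1.43 = 12.57.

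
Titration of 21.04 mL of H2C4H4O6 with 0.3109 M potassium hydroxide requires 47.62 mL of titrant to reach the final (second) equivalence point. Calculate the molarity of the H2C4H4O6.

0.352 M

n(KOH) = 0.3109 x 0.04762 = 0.01481 mol.
At the final (second) equivalence point, 2 mol OH^- react per mol H2C4H4O6, so n(H2C4H4O6) = 0.01481 / 2 = 0.007403 mol.
[H2C4H4O6] = 0.007403 / 0.02104 L = 0.352 M.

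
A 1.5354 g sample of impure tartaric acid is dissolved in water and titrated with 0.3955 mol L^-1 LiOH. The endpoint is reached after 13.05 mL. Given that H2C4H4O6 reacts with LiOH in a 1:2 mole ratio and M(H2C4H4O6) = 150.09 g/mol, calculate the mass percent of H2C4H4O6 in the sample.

25.2%

n(LiOH) = 0.3955 x 0.01305 = 0.005161 mol.
n(H2C4H4O6) = 0.005161 / 2 = 0.002581 mol.
mass of H2C4H4O6 = 0.002581 x 150.09 = 0.3873 g.
% purity = 0.3873 / 1.5354 x 100 = 25.2%.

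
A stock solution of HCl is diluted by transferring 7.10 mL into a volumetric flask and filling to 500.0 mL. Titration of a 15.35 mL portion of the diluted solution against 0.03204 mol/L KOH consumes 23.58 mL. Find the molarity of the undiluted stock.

3.47 M

n(KOH) = 0.03204 x 0.02358 = 0.0007555 mol.
n(HCl) in the aliquot = 0.0007555 mol.
[diluted HCl] = 0.0007555 / 0.01535 = 0.04922 M.
Dilution factor = 500.0/7.100 = 70.42, so [stock] = 0.04922 x 70.42 = 3.47 M.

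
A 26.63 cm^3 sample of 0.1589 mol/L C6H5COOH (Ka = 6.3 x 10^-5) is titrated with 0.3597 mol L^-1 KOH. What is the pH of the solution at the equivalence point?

8.62

n(C6H5COOH) = 0.1589 x 0.02663 = 0.004232 mol; V(KOH) at equivalence = 0.004232/0.3597 = 0.01176 L.
At equivalence all the acid is converted to C6H5COO-; total volume = 0.02663 + 0.01176 = 0.03839 L, so [C6H5COO-] = 0.004232/0.03839 = 0.1102 M.
Kb = Kw/Ka = 1.0e-14 / 6.3 x 10^-5 = 1.59e-10.
[OH^-] = sqrt(Kb x [C6H5COO-]) = sqrt(1.59e-10 x 0.1102) = 4.18e-6 M.
pOH = 5.38, so pH = 14.00 - 5.38 = 8.62.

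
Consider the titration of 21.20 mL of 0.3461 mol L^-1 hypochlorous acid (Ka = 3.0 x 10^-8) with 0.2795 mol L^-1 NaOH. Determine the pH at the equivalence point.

10.36

n(HClO) = 0.3461 x 0.02120 = 0.007337 mol; V(NaOH) at equivalence = 0.007337/0.2795 = 0.02625 L.
At equivalence all the acid is converted to ClO-; total volume = 0.02120 + 0.02625 = 0.04745 L, so [ClO-] = 0.007337/0.04745 = 0.1546 M.
Kb = Kw/Ka = 1.0e-14 / 3.0 x 10^-8 = 3.33e-7.
[OH^-] = sqrt(Kb x [ClO-]) = sqrt(3.33e-7 x 0.1546) = 0.000227 M.
pOH = 3.64, so pH = 14.00 - 3.64 = 10.36.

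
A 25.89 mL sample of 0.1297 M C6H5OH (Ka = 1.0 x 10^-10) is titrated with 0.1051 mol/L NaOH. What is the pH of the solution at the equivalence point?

n(C6H5OH) = 0.1297 x 0.02589 = 0.003358 mol; V(NaOH) at equivalence = 0.003358/0.1051 = 0.03195 L.
At equivalence all the acid is converted to C6H5O-; total volume = 0.02589 + 0.03195 = 0.05784 L, so [C6H5O-] = 0.003358/0.05784 = 0.05806 M.
Kb = Kw/Ka = 1.0e-14 / 1.0 x 10^-10 = 0.000100.
[OH^-] = sqrt(Kb x [C6H5O-]) = sqrt(0.000100 x 0.05806) = 0.00241 M.
pOH = 2.62, so pH = 14.00 - 2.62 = 11.38.

11.38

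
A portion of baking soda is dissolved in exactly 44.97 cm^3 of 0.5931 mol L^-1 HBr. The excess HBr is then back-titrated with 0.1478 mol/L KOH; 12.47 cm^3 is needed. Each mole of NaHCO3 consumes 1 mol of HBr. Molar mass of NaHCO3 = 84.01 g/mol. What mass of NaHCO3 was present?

Total n(HBr) added = 0.5931 x 0.04497 = 0.02667 mol.
n(KOH) used = 0.1478 x 0.01247 = 0.001843 mol, which equals the excess n(HBr).
So n(HBr) consumed by the sample = 0.02667 - 0.001843 = 0.02483 mol.
n(NaHCO3) = 0.02483 / 1 = 0.02483 mol.
mass = 0.02483 mol x 84.01 g/mol = 2.09 g.

2.09 g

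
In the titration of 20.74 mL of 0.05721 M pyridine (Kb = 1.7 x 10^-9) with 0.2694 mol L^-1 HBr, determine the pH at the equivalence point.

3.28

n(C5H5N) = 0.05721 x 0.02074 = 0.001187 mol; V(HBr) at equivalence = 0.001187/0.2694 = 0.004404 L.
At equivalence the base is fully converted to C5H5NH+; total volume = 0.02514 L, so [C5H5NH+] = 0.001187/0.02514 = 0.04719 M.
Ka(C5H5NH+) = Kw/Kb = 1.0e-14 / 1.7 x 10^-9 = 5.88e-6.
[H^+] = sqrt(Ka x [C5H5NH+]) = sqrt(5.88e-6 x 0.04719) = 0.000527 M.
pH = -log(0.000527) = 3.28.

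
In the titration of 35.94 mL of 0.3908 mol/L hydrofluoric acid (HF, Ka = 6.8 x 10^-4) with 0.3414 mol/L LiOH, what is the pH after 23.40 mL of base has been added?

Initial n(HF) = 0.3908 x 0.03594 = 0.01405 mol.
n(LiOH) added = 0.3414 x 0.02340 = 0.007989 mol, converting that many moles of HF to F-.
Remaining n(HF) = 0.006057 mol; n(F-) = 0.007989 mol.
By Henderson-Hasselbalch, pH = pKa + log([A^-]/[HA]) = 3.17 + log(0.007989/0.006057) = 3.17 + (+0.12) = 3.29.

3.29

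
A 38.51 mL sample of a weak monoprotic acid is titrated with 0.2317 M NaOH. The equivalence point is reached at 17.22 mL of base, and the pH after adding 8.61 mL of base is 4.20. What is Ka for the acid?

6.3 x 10^-5

8.61 mL is half of the equivalence volume, so this is the half-equivalence point where [HA] = [A^-].
At half-equivalence pH = pKa, so pKa = 4.20.
Ka = 10^(-4.20) = 6.3 x 10^-5.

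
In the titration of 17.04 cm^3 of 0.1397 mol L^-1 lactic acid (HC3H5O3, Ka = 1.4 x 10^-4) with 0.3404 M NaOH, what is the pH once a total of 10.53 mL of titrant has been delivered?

n(acid) = 0.1397 x 0.01704 = 0.002380 mol; n(NaOH) added = 0.3404 x 0.01053 = 0.003584 mol.
Base is in excess by 0.003584 - 0.002380 = 0.001204 mol in a total volume of 0.02757 L.
[OH^-] = 0.001204/0.02757 = 0.04367 M, so pOH = 1.36 and pH = 14.00 - 1.36 = 12.64.

12.64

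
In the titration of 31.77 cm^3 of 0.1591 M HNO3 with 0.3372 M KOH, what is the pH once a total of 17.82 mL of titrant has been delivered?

12.28

n(acid) = 0.1591 x 0.03177 = 0.005055 mol; n(KOH) added = 0.3372 x 0.01782 = 0.006009 mol.
Base is in excess by 0.006009 - 0.005055 = 0.0009543 mol in a total volume of 0.04959 L.
[OH^-] = 0.0009543/0.04959 = 0.01924 M, so pOH = 1.72 and pH = 14.00 - 1.72 = 12.28.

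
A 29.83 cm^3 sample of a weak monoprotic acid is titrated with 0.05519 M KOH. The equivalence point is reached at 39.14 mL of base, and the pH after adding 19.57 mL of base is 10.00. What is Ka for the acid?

1.0 x 10^-10

19.57 mL is half of the equivalence volume, so this is the half-equivalence point where [HA] = [A^-].
At half-equivalence pH = pKa, so pKa = 10.00.
Ka = 10^(-10.00) = 1.0 x 10^-10.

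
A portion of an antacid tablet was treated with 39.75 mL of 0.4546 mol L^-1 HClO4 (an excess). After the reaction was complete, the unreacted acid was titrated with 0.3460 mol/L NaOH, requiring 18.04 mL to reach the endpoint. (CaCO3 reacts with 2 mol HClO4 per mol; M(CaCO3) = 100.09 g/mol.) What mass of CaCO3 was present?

0.592 g

Total n(HClO4) added = 0.4546 x 0.03975 = 0.01807 mol.
n(NaOH) used = 0.3460 x 0.01804 = 0.006242 mol, which equals the excess n(HClO4).
So n(HClO4) consumed by the sample = 0.01807 - 0.006242 = 0.01183 mol.
n(CaCO3) = 0.01183 / 2 = 0.005914 mol.
mass = 0.005914 mol x 100.09 g/mol = 0.592 g.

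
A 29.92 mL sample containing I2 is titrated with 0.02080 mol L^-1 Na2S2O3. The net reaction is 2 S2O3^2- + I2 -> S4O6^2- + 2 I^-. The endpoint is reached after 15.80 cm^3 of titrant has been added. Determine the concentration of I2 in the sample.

0.00549 M

n(Na2S2O3) = 0.02080 x 0.01580 = 0.0003286 mol.
From the balanced equation, 2 mol Na2S2O3 reacts with 1 mol I2, so n(I2) = 0.0003286 x 1/2 = 0.0001643 mol.
[I2] = 0.0001643 / 0.02992 L = 0.00549 M.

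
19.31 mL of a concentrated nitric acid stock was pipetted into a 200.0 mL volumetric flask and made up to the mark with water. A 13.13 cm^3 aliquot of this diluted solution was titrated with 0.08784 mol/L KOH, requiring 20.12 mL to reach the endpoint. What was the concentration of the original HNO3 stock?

1.39 M

n(KOH) = 0.08784 x 0.02012 = 0.001767 mol.
n(HNO3) in the aliquot = 0.001767 mol.
[diluted HNO3] = 0.001767 / 0.01313 = 0.1346 M.
Dilution factor = 200.0/19.31 = 10.36, so [stock] = 0.1346 x 10.36 = 1.39 M.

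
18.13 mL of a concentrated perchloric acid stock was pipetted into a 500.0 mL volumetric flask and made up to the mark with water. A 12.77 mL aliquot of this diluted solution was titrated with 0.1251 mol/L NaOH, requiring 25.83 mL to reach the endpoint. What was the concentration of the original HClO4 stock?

n(NaOH) = 0.1251 x 0.02583 = 0.003231 mol.
n(HClO4) in the aliquot = 0.003231 mol.
[diluted HClO4] = 0.003231 / 0.01277 = 0.2530 M.
Dilution factor = 500.0/18.13 = 27.58, so [stock] = 0.2530 x 27.58 = 6.98 M.

6.98 M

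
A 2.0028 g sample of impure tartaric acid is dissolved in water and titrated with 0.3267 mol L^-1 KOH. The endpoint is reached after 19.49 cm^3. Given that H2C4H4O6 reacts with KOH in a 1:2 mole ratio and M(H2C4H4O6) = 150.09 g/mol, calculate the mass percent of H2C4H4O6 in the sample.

23.9%

n(KOH) = 0.3267 x 0.01949 = 0.006367 mol.
n(H2C4H4O6) = 0.006367 / 2 = 0.003184 mol.
mass of H2C4H4O6 = 0.003184 x 150.09 = 0.4778 g.
% purity = 0.4778 / 2.0028 x 100 = 23.9%.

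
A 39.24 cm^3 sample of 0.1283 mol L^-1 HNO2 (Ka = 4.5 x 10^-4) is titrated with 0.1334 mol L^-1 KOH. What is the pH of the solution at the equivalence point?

n(HNO2) = 0.1283 x 0.03924 = 0.005034 mol; V(KOH) at equivalence = 0.005034/0.1334 = 0.03774 L.
At equivalence all the acid is converted to NO2-; total volume = 0.03924 + 0.03774 = 0.07698 L, so [NO2-] = 0.005034/0.07698 = 0.06540 M.
Kb = Kw/Ka = 1.0e-14 / 4.5 x 10^-4 = 2.22e-11.
[OH^-] = sqrt(Kb x [NO2-]) = sqrt(2.22e-11 x 0.06540) = 1.21e-6 M.
pOH = 5.92, so pH = 14.00 - 5.92 = 8.08.

8.08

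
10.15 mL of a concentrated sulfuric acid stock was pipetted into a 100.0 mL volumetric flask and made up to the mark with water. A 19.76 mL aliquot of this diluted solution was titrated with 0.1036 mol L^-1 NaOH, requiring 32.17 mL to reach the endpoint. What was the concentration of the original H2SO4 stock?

n(NaOH) = 0.1036 x 0.03217 = 0.003333 mol.
n(H2SO4) in the aliquot = 0.003333 x 1/2 = 0.001666 mol.
[diluted H2SO4] = 0.001666 / 0.01976 = 0.08433 M.
Dilution factor = 100.0/10.15 = 9.852, so [stock] = 0.08433 x 9.852 = 0.831 M.

0.831 M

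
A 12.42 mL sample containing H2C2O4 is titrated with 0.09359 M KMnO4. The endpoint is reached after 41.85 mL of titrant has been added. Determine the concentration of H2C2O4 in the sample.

n(KMnO4) = 0.09359 x 0.04185 = 0.003917 mol.
From the balanced equation, 2 mol KMnO4 reacts with 5 mol H2C2O4, so n(H2C2O4) = 0.003917 x 5/2 = 0.009792 mol.
[H2C2O4] = 0.009792 / 0.01242 L = 0.788 M.

0.788 M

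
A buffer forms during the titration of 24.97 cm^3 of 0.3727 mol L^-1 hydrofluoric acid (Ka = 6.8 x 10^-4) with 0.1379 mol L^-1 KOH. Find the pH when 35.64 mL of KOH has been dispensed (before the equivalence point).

Initial n(HF) = 0.3727 x 0.02497 = 0.009306 mol.
n(KOH) added = 0.1379 x 0.03564 = 0.004915 mol, converting that many moles of HF to F-.
Remaining n(HF) = 0.004392 mol; n(F-) = 0.004915 mol.
By Henderson-Hasselbalch, pH = pKa + log([A^-]/[HA]) = 3.17 + log(0.004915/0.004392) = 3.17 + (+0.05) = 3.22.

3.22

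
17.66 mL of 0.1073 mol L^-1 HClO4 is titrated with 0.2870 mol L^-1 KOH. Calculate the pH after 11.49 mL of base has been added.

n(acid) = 0.1073 x 0.01766 = 0.001895 mol; n(KOH) added = 0.2870 x 0.01149 = 0.003298 mol.
Base is in excess by 0.003298 - 0.001895 = 0.001403 mol in a total volume of 0.02915 L.
[OH^-] = 0.001403/0.02915 = 0.04812 M, so pOH = 1.32 and pH = 14.00 - 1.32 = 12.68.

12.68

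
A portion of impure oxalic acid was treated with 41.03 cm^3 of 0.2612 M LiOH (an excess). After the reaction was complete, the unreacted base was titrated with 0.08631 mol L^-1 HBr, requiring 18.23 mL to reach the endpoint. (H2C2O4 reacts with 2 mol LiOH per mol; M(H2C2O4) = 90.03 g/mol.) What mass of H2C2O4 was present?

Total n(LiOH) added = 0.2612 x 0.04103 = 0.01072 mol.
n(HBr) used = 0.08631 x 0.01823 = 0.001573 mol, which equals the excess n(LiOH).
So n(LiOH) consumed by the sample = 0.01072 - 0.001573 = 0.009144 mol.
n(H2C2O4) = 0.009144 / 2 = 0.004572 mol.
mass = 0.004572 mol x 90.03 g/mol = 0.412 g.

0.412 g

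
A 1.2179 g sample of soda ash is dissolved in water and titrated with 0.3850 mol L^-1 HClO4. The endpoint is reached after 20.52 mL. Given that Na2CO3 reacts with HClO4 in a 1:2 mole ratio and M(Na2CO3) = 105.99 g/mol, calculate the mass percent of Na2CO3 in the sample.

34.4%

n(HClO4) = 0.3850 x 0.02052 = 0.007900 mol.
n(Na2CO3) = 0.007900 / 2 = 0.003950 mol.
mass of Na2CO3 = 0.003950 x 105.99 = 0.4187 g.
% purity = 0.4187 / 1.2179 x 100 = 34.4%.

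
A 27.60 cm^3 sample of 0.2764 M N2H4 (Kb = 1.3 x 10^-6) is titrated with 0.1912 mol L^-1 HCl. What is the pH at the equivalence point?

4.53

n(N2H4) = 0.2764 x 0.02760 = 0.007629 mol; V(HCl) at equivalence = 0.007629/0.1912 = 0.03990 L.
At equivalence the base is fully converted to N2H5+; total volume = 0.06750 L, so [N2H5+] = 0.007629/0.06750 = 0.1130 M.
Ka(N2H5+) = Kw/Kb = 1.0e-14 / 1.3 x 10^-6 = 7.69e-9.
[H^+] = sqrt(Ka x [N2H5+]) = sqrt(7.69e-9 x 0.1130) = 2.95e-5 M.
pH = -log(2.95e-5) = 4.53.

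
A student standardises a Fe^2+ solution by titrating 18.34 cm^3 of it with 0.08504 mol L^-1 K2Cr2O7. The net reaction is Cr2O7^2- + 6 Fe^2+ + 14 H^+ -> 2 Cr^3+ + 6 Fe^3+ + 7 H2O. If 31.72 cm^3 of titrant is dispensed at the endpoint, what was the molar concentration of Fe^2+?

0.882 M

n(K2Cr2O7) = 0.08504 x 0.03172 = 0.002697 mol.
From the balanced equation, 1 mol K2Cr2O7 reacts with 6 mol Fe^2+, so n(Fe^2+) = 0.002697 x 6/1 = 0.01618 mol.
[Fe^2+] = 0.01618 / 0.01834 L = 0.882 M.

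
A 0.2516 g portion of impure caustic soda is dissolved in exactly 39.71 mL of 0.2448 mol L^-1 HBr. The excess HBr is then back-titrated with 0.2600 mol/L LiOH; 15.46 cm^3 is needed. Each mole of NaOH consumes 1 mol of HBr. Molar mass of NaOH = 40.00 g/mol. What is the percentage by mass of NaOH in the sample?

90.6%

Total n(HBr) added = 0.2448 x 0.03971 = 0.009721 mol.
n(LiOH) used = 0.2600 x 0.01546 = 0.004020 mol, which equals the excess n(HBr).
So n(HBr) consumed by the sample = 0.009721 - 0.004020 = 0.005701 mol.
n(NaOH) = 0.005701 / 1 = 0.005701 mol.
mass NaOH = 0.005701 x 40.00 = 0.2281 g, so %NaOH = 0.2281/0.2516 x 100 = 90.6%.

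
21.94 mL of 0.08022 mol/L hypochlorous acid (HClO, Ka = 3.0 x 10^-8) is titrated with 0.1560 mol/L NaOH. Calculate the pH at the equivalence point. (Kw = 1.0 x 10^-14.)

10.12

n(HClO) = 0.08022 x 0.02194 = 0.001760 mol; V(NaOH) at equivalence = 0.001760/0.1560 = 0.01128 L.
At equivalence all the acid is converted to ClO-; total volume = 0.02194 + 0.01128 = 0.03322 L, so [ClO-] = 0.001760/0.03322 = 0.05298 M.
Kb = Kw/Ka = 1.0e-14 / 3.0 x 10^-8 = 3.33e-7.
[OH^-] = sqrt(Kb x [ClO-]) = sqrt(3.33e-7 x 0.05298) = 0.000133 M.
pOH = 3.88, so pH = 14.00 - 3.88 = 10.12.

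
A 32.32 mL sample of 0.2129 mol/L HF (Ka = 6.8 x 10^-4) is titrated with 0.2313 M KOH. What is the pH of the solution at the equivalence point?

n(HF) = 0.2129 x 0.03232 = 0.006881 mol; V(KOH) at equivalence = 0.006881/0.2313 = 0.02975 L.
At equivalence all the acid is converted to F-; total volume = 0.03232 + 0.02975 = 0.06207 L, so [F-] = 0.006881/0.06207 = 0.1109 M.
Kb = Kw/Ka = 1.0e-14 / 6.8 x 10^-4 = 1.47e-11.
[OH^-] = sqrt(Kb x [F-]) = sqrt(1.47e-11 x 0.1109) = 1.28e-6 M.
pOH = 5.89, so pH = 14.00 - 5.89 = 8.11.

8.11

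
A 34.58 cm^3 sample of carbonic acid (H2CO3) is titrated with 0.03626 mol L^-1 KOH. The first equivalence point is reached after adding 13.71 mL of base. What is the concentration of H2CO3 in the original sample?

0.0144 M

n(KOH) = 0.03626 x 0.01371 = 0.0004971 mol.
At the first equivalence point, 1 mol OH^- react per mol H2CO3, so n(H2CO3) = 0.0004971 / 1 = 0.0004971 mol.
[H2CO3] = 0.0004971 / 0.03458 L = 0.0144 M.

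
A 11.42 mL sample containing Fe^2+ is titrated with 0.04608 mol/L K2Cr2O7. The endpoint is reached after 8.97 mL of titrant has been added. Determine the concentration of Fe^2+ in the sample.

0.217 M

n(K2Cr2O7) = 0.04608 x 0.008970 = 0.0004133 mol.
From the balanced equation, 1 mol K2Cr2O7 reacts with 6 mol Fe^2+, so n(Fe^2+) = 0.0004133 x 6/1 = 0.002480 mol.
[Fe^2+] = 0.002480 / 0.01142 L = 0.217 M.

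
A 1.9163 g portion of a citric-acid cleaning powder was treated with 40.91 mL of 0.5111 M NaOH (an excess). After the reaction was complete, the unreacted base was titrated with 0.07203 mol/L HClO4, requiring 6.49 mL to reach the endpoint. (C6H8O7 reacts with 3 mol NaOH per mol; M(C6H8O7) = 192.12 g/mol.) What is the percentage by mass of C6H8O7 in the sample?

68.3%

Total n(NaOH) added = 0.5111 x 0.04091 = 0.02091 mol.
n(HClO4) used = 0.07203 x 0.006490 = 0.0004675 mol, which equals the excess n(NaOH).
So n(NaOH) consumed by the sample = 0.02091 - 0.0004675 = 0.02044 mol.
n(C6H8O7) = 0.02044 / 3 = 0.006814 mol.
mass C6H8O7 = 0.006814 x 192.12 = 1.309 g, so %C6H8O7 = 1.309/1.9163 x 100 = 68.3%.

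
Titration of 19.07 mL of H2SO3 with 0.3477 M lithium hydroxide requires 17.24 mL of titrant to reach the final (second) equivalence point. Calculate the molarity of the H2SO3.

n(LiOH) = 0.3477 x 0.01724 = 0.005994 mol.
At the final (second) equivalence point, 2 mol OH^- react per mol H2SO3, so n(H2SO3) = 0.005994 / 2 = 0.002997 mol.
[H2SO3] = 0.002997 / 0.01907 L = 0.157 M.

0.157 M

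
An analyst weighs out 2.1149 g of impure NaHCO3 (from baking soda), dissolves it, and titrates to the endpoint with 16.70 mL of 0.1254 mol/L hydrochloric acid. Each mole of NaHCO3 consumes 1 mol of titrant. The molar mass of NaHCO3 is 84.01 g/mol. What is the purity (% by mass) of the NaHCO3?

n(HCl) = 0.1254 x 0.01670 = 0.002094 mol.
n(NaHCO3) = 0.002094 / 1 = 0.002094 mol.
mass of NaHCO3 = 0.002094 x 84.01 = 0.1759 g.
% purity = 0.1759 / 2.1149 x 100 = 8.32%.

8.32%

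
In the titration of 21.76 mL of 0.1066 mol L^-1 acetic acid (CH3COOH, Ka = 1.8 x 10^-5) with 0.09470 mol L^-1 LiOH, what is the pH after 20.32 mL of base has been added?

Initial n(CH3COOH) = 0.1066 x 0.02176 = 0.002320 mol.
n(LiOH) added = 0.09470 x 0.02032 = 0.001924 mol, converting that many moles of CH3COOH to CH3COO-.
Remaining n(CH3COOH) = 0.0003953 mol; n(CH3COO-) = 0.001924 mol.
By Henderson-Hasselbalch, pH = pKa + log([A^-]/[HA]) = 4.74 + log(0.001924/0.0003953) = 4.74 + (+0.69) = 5.43.

5.43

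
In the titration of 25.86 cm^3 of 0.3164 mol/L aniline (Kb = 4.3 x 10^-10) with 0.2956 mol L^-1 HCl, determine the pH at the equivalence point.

n(C6H5NH2) = 0.3164 x 0.02586 = 0.008182 mol; V(HCl) at equivalence = 0.008182/0.2956 = 0.02768 L.
At equivalence the base is fully converted to C6H5NH3+; total volume = 0.05354 L, so [C6H5NH3+] = 0.008182/0.05354 = 0.1528 M.
Ka(C6H5NH3+) = Kw/Kb = 1.0e-14 / 4.3 x 10^-10 = 2.33e-5.
[H^+] = sqrt(Ka x [C6H5NH3+]) = sqrt(2.33e-5 x 0.1528) = 0.00189 M.
pH = -log(0.00189) = 2.72.

2.72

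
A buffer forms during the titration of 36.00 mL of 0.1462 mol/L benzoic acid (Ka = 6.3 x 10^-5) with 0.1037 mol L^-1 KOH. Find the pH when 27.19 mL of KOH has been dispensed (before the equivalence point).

Initial n(C6H5COOH) = 0.1462 x 0.03600 = 0.005263 mol.
n(KOH) added = 0.1037 x 0.02719 = 0.002820 mol, converting that many moles of C6H5COOH to C6H5COO-.
Remaining n(C6H5COOH) = 0.002444 mol; n(C6H5COO-) = 0.002820 mol.
By Henderson-Hasselbalch, pH = pKa + log([A^-]/[HA]) = 4.20 + log(0.002820/0.002444) = 4.20 + (+0.06) = 4.26.

4.26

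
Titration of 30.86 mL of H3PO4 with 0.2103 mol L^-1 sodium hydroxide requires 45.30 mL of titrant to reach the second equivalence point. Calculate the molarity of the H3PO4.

n(NaOH) = 0.2103 x 0.04530 = 0.009527 mol.
At the second equivalence point, 2 mol OH^- react per mol H3PO4, so n(H3PO4) = 0.009527 / 2 = 0.004763 mol.
[H3PO4] = 0.004763 / 0.03086 L = 0.154 M.

0.154 M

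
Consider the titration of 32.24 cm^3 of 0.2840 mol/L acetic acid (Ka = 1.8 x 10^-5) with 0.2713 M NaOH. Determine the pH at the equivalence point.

8.94

n(CH3COOH) = 0.2840 x 0.03224 = 0.009156 mol; V(NaOH) at equivalence = 0.009156/0.2713 = 0.03375 L.
At equivalence all the acid is converted to CH3COO-; total volume = 0.03224 + 0.03375 = 0.06599 L, so [CH3COO-] = 0.009156/0.06599 = 0.1388 M.
Kb = Kw/Ka = 1.0e-14 / 1.8 x 10^-5 = 5.56e-10.
[OH^-] = sqrt(Kb x [CH3COO-]) = sqrt(5.56e-10 x 0.1388) = 8.78e-6 M.
pOH = 5.06, so pH = 14.00 - 5.06 = 8.94.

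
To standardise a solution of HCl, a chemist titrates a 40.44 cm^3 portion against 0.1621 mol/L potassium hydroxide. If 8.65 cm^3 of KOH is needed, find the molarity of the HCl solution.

0.0347 M

n(KOH) delivered = 0.1621 x 0.008650 = 0.001402 mol.
For a 1:1 reaction, n(HCl) = 0.001402 mol.
[HCl] = 0.001402 mol / 0.04044 L = 0.0347 M.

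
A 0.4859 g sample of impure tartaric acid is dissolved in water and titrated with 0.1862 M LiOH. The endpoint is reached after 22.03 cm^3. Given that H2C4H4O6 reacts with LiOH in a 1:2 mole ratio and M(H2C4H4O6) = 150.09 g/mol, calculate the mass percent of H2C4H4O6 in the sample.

n(LiOH) = 0.1862 x 0.02203 = 0.004102 mol.
n(H2C4H4O6) = 0.004102 / 2 = 0.002051 mol.
mass of H2C4H4O6 = 0.002051 x 150.09 = 0.3078 g.
% purity = 0.3078 / 0.4859 x 100 = 63.4%.

63.4%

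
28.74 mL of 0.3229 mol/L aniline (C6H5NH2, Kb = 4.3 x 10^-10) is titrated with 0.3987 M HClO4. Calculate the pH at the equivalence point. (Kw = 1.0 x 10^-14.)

n(C6H5NH2) = 0.3229 x 0.02874 = 0.009280 mol; V(HClO4) at equivalence = 0.009280/0.3987 = 0.02328 L.
At equivalence the base is fully converted to C6H5NH3+; total volume = 0.05202 L, so [C6H5NH3+] = 0.009280/0.05202 = 0.1784 M.
Ka(C6H5NH3+) = Kw/Kb = 1.0e-14 / 4.3 x 10^-10 = 2.33e-5.
[H^+] = sqrt(Ka x [C6H5NH3+]) = sqrt(2.33e-5 x 0.1784) = 0.00204 M.
pH = -log(0.00204) = 2.69.

2.69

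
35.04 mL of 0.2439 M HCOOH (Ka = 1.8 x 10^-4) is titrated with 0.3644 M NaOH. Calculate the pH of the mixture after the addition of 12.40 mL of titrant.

Initial n(HCOOH) = 0.2439 x 0.03504 = 0.008546 mol.
n(NaOH) added = 0.3644 x 0.01240 = 0.004519 mol, converting that many moles of HCOOH to HCOO-.
Remaining n(HCOOH) = 0.004028 mol; n(HCOO-) = 0.004519 mol.
By Henderson-Hasselbalch, pH = pKa + log([A^-]/[HA]) = 3.74 + log(0.004519/0.004028) = 3.74 + (+0.05) = 3.79.

3.79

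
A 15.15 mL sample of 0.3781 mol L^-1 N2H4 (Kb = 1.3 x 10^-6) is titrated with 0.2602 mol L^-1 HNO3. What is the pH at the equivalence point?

4.46

n(N2H4) = 0.3781 x 0.01515 = 0.005728 mol; V(HNO3) at equivalence = 0.005728/0.2602 = 0.02201 L.
At equivalence the base is fully converted to N2H5+; total volume = 0.03716 L, so [N2H5+] = 0.005728/0.03716 = 0.1541 M.
Ka(N2H5+) = Kw/Kb = 1.0e-14 / 1.3 x 10^-6 = 7.69e-9.
[H^+] = sqrt(Ka x [N2H5+]) = sqrt(7.69e-9 x 0.1541) = 3.44e-5 M.
pH = -log(3.44e-5) = 4.46.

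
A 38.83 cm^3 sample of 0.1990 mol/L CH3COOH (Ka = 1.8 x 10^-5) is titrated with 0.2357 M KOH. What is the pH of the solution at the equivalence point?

n(CH3COOH) = 0.1990 x 0.03883 = 0.007727 mol; V(KOH) at equivalence = 0.007727/0.2357 = 0.03278 L.
At equivalence all the acid is converted to CH3COO-; total volume = 0.03883 + 0.03278 = 0.07161 L, so [CH3COO-] = 0.007727/0.07161 = 0.1079 M.
Kb = Kw/Ka = 1.0e-14 / 1.8 x 10^-5 = 5.56e-10.
[OH^-] = sqrt(Kb x [CH3COO-]) = sqrt(5.56e-10 x 0.1079) = 7.74e-6 M.
pOH = 5.11, so pH = 14.00 - 5.11 = 8.89.

8.89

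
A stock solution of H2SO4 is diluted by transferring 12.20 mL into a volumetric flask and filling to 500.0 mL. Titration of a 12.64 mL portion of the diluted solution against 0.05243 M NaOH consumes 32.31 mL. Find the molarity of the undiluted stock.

2.75 M

n(NaOH) = 0.05243 x 0.03231 = 0.001694 mol.
n(H2SO4) in the aliquot = 0.001694 x 1/2 = 0.0008470 mol.
[diluted H2SO4] = 0.0008470 / 0.01264 = 0.06701 M.
Dilution factor = 500.0/12.20 = 40.98, so [stock] = 0.06701 x 40.98 = 2.75 M.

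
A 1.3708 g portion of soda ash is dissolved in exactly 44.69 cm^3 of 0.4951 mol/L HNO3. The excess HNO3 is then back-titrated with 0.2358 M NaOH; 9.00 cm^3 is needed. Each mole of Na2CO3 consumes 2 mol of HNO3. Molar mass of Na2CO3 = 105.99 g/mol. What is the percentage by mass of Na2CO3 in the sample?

Total n(HNO3) added = 0.4951 x 0.04469 = 0.02213 mol.
n(NaOH) used = 0.2358 x 0.009000 = 0.002122 mol, which equals the excess n(HNO3).
So n(HNO3) consumed by the sample = 0.02213 - 0.002122 = 0.02000 mol.
n(Na2CO3) = 0.02000 / 2 = 0.01000 mol.
mass Na2CO3 = 0.01000 x 105.99 = 1.060 g, so %Na2CO3 = 1.060/1.3708 x 100 = 77.3%.

77.3%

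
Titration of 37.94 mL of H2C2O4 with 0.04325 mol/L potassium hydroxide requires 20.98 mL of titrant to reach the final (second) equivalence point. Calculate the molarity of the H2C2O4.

0.0120 M

n(KOH) = 0.04325 x 0.02098 = 0.0009074 mol.
At the final (second) equivalence point, 2 mol OH^- react per mol H2C2O4, so n(H2C2O4) = 0.0009074 / 2 = 0.0004537 mol.
[H2C2O4] = 0.0004537 / 0.03794 L = 0.0120 M.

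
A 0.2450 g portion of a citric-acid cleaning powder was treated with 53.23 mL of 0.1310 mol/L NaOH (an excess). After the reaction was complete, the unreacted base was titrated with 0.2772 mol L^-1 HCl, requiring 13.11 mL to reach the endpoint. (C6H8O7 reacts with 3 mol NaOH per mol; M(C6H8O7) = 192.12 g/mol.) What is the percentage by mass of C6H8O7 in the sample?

Total n(NaOH) added = 0.1310 x 0.05323 = 0.006973 mol.
n(HCl) used = 0.2772 x 0.01311 = 0.003634 mol, which equals the excess n(NaOH).
So n(NaOH) consumed by the sample = 0.006973 - 0.003634 = 0.003339 mol.
n(C6H8O7) = 0.003339 / 3 = 0.001113 mol.
mass C6H8O7 = 0.001113 x 192.12 = 0.2138 g, so %C6H8O7 = 0.2138/0.2450 x 100 = 87.3%.

87.3%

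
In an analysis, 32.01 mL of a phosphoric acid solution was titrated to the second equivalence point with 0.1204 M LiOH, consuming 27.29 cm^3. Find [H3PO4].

0.0513 M

n(LiOH) = 0.1204 x 0.02729 = 0.003286 mol.
At the second equivalence point, 2 mol OH^- react per mol H3PO4, so n(H3PO4) = 0.003286 / 2 = 0.001643 mol.
[H3PO4] = 0.001643 / 0.03201 L = 0.0513 M.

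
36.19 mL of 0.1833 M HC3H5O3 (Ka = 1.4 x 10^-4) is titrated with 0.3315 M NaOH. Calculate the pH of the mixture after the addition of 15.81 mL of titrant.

Initial n(HC3H5O3) = 0.1833 x 0.03619 = 0.006634 mol.
n(NaOH) added = 0.3315 x 0.01581 = 0.005241 mol, converting that many moles of HC3H5O3 to C3H5O3-.
Remaining n(HC3H5O3) = 0.001393 mol; n(C3H5O3-) = 0.005241 mol.
By Henderson-Hasselbalch, pH = pKa + log([A^-]/[HA]) = 3.85 + log(0.005241/0.001393) = 3.85 + (+0.58) = 4.43.

4.43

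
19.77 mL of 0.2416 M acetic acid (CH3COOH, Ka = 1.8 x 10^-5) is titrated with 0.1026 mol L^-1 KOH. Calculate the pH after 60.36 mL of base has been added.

12.25

n(acid) = 0.2416 x 0.01977 = 0.004776 mol; n(KOH) added = 0.1026 x 0.06036 = 0.006193 mol.
Base is in excess by 0.006193 - 0.004776 = 0.001417 mol in a total volume of 0.08013 L.
[OH^-] = 0.001417/0.08013 = 0.01768 M, so pOH = 1.75 and pH = 14.00 - 1.75 = 12.25.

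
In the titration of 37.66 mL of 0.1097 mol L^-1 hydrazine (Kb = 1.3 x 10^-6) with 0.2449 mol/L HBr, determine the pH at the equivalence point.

n(N2H4) = 0.1097 x 0.03766 = 0.004131 mol; V(HBr) at equivalence = 0.004131/0.2449 = 0.01687 L.
At equivalence the base is fully converted to N2H5+; total volume = 0.05453 L, so [N2H5+] = 0.004131/0.05453 = 0.07576 M.
Ka(N2H5+) = Kw/Kb = 1.0e-14 / 1.3 x 10^-6 = 7.69e-9.
[H^+] = sqrt(Ka x [N2H5+]) = sqrt(7.69e-9 x 0.07576) = 2.41e-5 M.
pH = -log(2.41e-5) = 4.62.

4.62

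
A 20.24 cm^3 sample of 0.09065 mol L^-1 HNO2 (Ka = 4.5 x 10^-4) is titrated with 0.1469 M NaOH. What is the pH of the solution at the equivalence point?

n(HNO2) = 0.09065 x 0.02024 = 0.001835 mol; V(NaOH) at equivalence = 0.001835/0.1469 = 0.01249 L.
At equivalence all the acid is converted to NO2-; total volume = 0.02024 + 0.01249 = 0.03273 L, so [NO2-] = 0.001835/0.03273 = 0.05606 M.
Kb = Kw/Ka = 1.0e-14 / 4.5 x 10^-4 = 2.22e-11.
[OH^-] = sqrt(Kb x [NO2-]) = sqrt(2.22e-11 x 0.05606) = 1.12e-6 M.
pOH = 5.95, so pH = 14.00 - 5.95 = 8.05.

8.05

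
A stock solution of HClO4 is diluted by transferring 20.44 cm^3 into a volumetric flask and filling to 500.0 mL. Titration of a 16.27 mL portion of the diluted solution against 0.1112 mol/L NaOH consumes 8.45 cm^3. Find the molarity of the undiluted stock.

n(NaOH) = 0.1112 x 0.008450 = 0.0009396 mol.
n(HClO4) in the aliquot = 0.0009396 mol.
[diluted HClO4] = 0.0009396 / 0.01627 = 0.05775 M.
Dilution factor = 500.0/20.44 = 24.46, so [stock] = 0.05775 x 24.46 = 1.41 M.

1.41 M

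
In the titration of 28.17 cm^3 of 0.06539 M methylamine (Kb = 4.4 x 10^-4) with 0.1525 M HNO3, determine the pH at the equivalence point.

5.99

n(CH3NH2) = 0.06539 x 0.02817 = 0.001842 mol; V(HNO3) at equivalence = 0.001842/0.1525 = 0.01208 L.
At equivalence the base is fully converted to CH3NH3+; total volume = 0.04025 L, so [CH3NH3+] = 0.001842/0.04025 = 0.04577 M.
Ka(CH3NH3+) = Kw/Kb = 1.0e-14 / 4.4 x 10^-4 = 2.27e-11.
[H^+] = sqrt(Ka x [CH3NH3+]) = sqrt(2.27e-11 x 0.04577) = 1.02e-6 M.
pH = -log(1.02e-6) = 5.99.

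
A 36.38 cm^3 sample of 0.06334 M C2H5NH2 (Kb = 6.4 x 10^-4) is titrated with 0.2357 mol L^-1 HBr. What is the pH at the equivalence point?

n(C2H5NH2) = 0.06334 x 0.03638 = 0.002304 mol; V(HBr) at equivalence = 0.002304/0.2357 = 0.009776 L.
At equivalence the base is fully converted to C2H5NH3+; total volume = 0.04616 L, so [C2H5NH3+] = 0.002304/0.04616 = 0.04992 M.
Ka(C2H5NH3+) = Kw/Kb = 1.0e-14 / 6.4 x 10^-4 = 1.56e-11.
[H^+] = sqrt(Ka x [C2H5NH3+]) = sqrt(1.56e-11 x 0.04992) = 8.83e-7 M.
pH = -log(8.83e-7) = 6.05.

6.05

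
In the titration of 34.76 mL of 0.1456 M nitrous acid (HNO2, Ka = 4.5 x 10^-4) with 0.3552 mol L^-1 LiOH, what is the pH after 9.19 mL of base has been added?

3.61

Initial n(HNO2) = 0.1456 x 0.03476 = 0.005061 mol.
n(LiOH) added = 0.3552 x 0.009190 = 0.003264 mol, converting that many moles of HNO2 to NO2-.
Remaining n(HNO2) = 0.001797 mol; n(NO2-) = 0.003264 mol.
By Henderson-Hasselbalch, pH = pKa + log([A^-]/[HA]) = 3.35 + log(0.003264/0.001797) = 3.35 + (+0.26) = 3.61.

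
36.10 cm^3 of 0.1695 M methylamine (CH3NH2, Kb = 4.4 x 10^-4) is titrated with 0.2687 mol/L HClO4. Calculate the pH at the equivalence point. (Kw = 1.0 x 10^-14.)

n(CH3NH2) = 0.1695 x 0.03610 = 0.006119 mol; V(HClO4) at equivalence = 0.006119/0.2687 = 0.02277 L.
At equivalence the base is fully converted to CH3NH3+; total volume = 0.05887 L, so [CH3NH3+] = 0.006119/0.05887 = 0.1039 M.
Ka(CH3NH3+) = Kw/Kb = 1.0e-14 / 4.4 x 10^-4 = 2.27e-11.
[H^+] = sqrt(Ka x [CH3NH3+]) = sqrt(2.27e-11 x 0.1039) = 1.54e-6 M.
pH = -log(1.54e-6) = 5.81.

5.81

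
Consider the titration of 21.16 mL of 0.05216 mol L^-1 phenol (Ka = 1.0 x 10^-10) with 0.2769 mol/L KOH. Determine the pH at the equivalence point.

n(C6H5OH) = 0.05216 x 0.02116 = 0.001104 mol; V(KOH) at equivalence = 0.001104/0.2769 = 0.003986 L.
At equivalence all the acid is converted to C6H5O-; total volume = 0.02116 + 0.003986 = 0.02515 L, so [C6H5O-] = 0.001104/0.02515 = 0.04389 M.
Kb = Kw/Ka = 1.0e-14 / 1.0 x 10^-10 = 0.000100.
[OH^-] = sqrt(Kb x [C6H5O-]) = sqrt(0.000100 x 0.04389) = 0.00210 M.
pOH = 2.68, so pH = 14.00 - 2.68 = 11.32.

11.32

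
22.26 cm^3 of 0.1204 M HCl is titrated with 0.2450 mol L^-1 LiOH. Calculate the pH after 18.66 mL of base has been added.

n(acid) = 0.1204 x 0.02226 = 0.002680 mol; n(LiOH) added = 0.2450 x 0.01866 = 0.004572 mol.
Base is in excess by 0.004572 - 0.002680 = 0.001892 mol in a total volume of 0.04092 L.
[OH^-] = 0.001892/0.04092 = 0.04623 M, so pOH = 1.34 and pH = 14.00 - 1.34 = 12.66.

12.66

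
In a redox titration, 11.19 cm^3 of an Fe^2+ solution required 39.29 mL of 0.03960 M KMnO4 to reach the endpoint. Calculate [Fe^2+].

n(KMnO4) = 0.03960 x 0.03929 = 0.001556 mol.
From the balanced equation, 1 mol KMnO4 reacts with 5 mol Fe^2+, so n(Fe^2+) = 0.001556 x 5/1 = 0.007779 mol.
[Fe^2+] = 0.007779 / 0.01119 L = 0.695 M.

0.695 M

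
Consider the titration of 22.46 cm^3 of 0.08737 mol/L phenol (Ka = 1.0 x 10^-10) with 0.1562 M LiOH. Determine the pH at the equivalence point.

n(C6H5OH) = 0.08737 x 0.02246 = 0.001962 mol; V(LiOH) at equivalence = 0.001962/0.1562 = 0.01256 L.
At equivalence all the acid is converted to C6H5O-; total volume = 0.02246 + 0.01256 = 0.03502 L, so [C6H5O-] = 0.001962/0.03502 = 0.05603 M.
Kb = Kw/Ka = 1.0e-14 / 1.0 x 10^-10 = 0.000100.
[OH^-] = sqrt(Kb x [C6H5O-]) = sqrt(0.000100 x 0.05603) = 0.00237 M.
pOH = 2.63, so pH = 14.00 - 2.63 = 11.37.

11.37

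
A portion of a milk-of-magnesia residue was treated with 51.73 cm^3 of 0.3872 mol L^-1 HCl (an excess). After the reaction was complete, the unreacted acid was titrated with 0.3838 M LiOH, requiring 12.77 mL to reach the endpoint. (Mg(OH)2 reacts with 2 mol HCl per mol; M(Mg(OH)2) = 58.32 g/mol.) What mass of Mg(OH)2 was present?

Total n(HCl) added = 0.3872 x 0.05173 = 0.02003 mol.
n(LiOH) used = 0.3838 x 0.01277 = 0.004901 mol, which equals the excess n(HCl).
So n(HCl) consumed by the sample = 0.02003 - 0.004901 = 0.01513 mol.
n(Mg(OH)2) = 0.01513 / 2 = 0.007564 mol.
mass = 0.007564 mol x 58.32 g/mol = 0.441 g.

0.441 g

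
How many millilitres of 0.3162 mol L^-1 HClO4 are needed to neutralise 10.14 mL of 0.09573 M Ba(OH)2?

n(Ba(OH)2) = 0.09573 mol/L x 0.01014 L = 0.0009707 mol.
The neutralisation is 1 Ba(OH)2 : 2 HClO4, so n(HClO4) = 0.0009707 x 2/1 = 0.001941 mol.
V(HClO4) = 0.001941 / 0.3162 = 0.006140 L = 6.14 mL.

6.14 mL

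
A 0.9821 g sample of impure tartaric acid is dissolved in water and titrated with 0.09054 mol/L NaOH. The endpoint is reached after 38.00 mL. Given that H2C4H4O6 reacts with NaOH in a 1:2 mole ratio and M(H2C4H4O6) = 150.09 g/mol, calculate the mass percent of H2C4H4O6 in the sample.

26.3%

n(NaOH) = 0.09054 x 0.03800 = 0.003441 mol.
n(H2C4H4O6) = 0.003441 / 2 = 0.001720 mol.
mass of H2C4H4O6 = 0.001720 x 150.09 = 0.2582 g.
% purity = 0.2582 / 0.9821 x 100 = 26.3%.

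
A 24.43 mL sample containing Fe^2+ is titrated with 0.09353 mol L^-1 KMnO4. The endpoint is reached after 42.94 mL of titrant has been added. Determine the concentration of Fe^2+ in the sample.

0.822 M

n(KMnO4) = 0.09353 x 0.04294 = 0.004016 mol.
From the balanced equation, 1 mol KMnO4 reacts with 5 mol Fe^2+, so n(Fe^2+) = 0.004016 x 5/1 = 0.02008 mol.
[Fe^2+] = 0.02008 / 0.02443 L = 0.822 M.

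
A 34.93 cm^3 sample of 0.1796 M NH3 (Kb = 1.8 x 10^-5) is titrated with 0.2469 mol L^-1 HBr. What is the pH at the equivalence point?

n(NH3) = 0.1796 x 0.03493 = 0.006273 mol; V(HBr) at equivalence = 0.006273/0.2469 = 0.02541 L.
At equivalence the base is fully converted to NH4+; total volume = 0.06034 L, so [NH4+] = 0.006273/0.06034 = 0.1040 M.
Ka(NH4+) = Kw/Kb = 1.0e-14 / 1.8 x 10^-5 = 5.56e-10.
[H^+] = sqrt(Ka x [NH4+]) = sqrt(5.56e-10 x 0.1040) = 7.60e-6 M.
pH = -log(7.60e-6) = 5.12.

5.12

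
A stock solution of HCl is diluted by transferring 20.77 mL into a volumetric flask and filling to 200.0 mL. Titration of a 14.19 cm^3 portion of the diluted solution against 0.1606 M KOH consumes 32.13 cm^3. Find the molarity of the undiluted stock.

n(KOH) = 0.1606 x 0.03213 = 0.005160 mol.
n(HCl) in the aliquot = 0.005160 mol.
[diluted HCl] = 0.005160 / 0.01419 = 0.3636 M.
Dilution factor = 200.0/20.77 = 9.629, so [stock] = 0.3636 x 9.629 = 3.50 M.

3.50 M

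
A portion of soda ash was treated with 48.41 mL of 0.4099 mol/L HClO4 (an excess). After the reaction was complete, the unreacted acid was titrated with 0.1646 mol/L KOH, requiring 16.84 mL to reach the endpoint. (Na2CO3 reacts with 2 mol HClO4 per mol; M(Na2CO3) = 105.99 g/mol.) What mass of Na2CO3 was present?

Total n(HClO4) added = 0.4099 x 0.04841 = 0.01984 mol.
n(KOH) used = 0.1646 x 0.01684 = 0.002772 mol, which equals the excess n(HClO4).
So n(HClO4) consumed by the sample = 0.01984 - 0.002772 = 0.01707 mol.
n(Na2CO3) = 0.01707 / 2 = 0.008536 mol.
mass = 0.008536 mol x 105.99 g/mol = 0.905 g.

0.905 g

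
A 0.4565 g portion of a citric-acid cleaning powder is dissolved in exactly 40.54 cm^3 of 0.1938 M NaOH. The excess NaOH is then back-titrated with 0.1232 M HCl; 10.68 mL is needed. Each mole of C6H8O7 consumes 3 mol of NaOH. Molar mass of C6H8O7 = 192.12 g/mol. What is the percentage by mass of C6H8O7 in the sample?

91.8%

Total n(NaOH) added = 0.1938 x 0.04054 = 0.007857 mol.
n(HCl) used = 0.1232 x 0.01068 = 0.001316 mol, which equals the excess n(NaOH).
So n(NaOH) consumed by the sample = 0.007857 - 0.001316 = 0.006541 mol.
n(C6H8O7) = 0.006541 / 3 = 0.002180 mol.
mass C6H8O7 = 0.002180 x 192.12 = 0.4189 g, so %C6H8O7 = 0.4189/0.4565 x 100 = 91.8%.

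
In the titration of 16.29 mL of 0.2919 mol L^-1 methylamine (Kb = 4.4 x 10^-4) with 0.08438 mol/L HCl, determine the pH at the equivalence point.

n(CH3NH2) = 0.2919 x 0.01629 = 0.004755 mol; V(HCl) at equivalence = 0.004755/0.08438 = 0.05635 L.
At equivalence the base is fully converted to CH3NH3+; total volume = 0.07264 L, so [CH3NH3+] = 0.004755/0.07264 = 0.06546 M.
Ka(CH3NH3+) = Kw/Kb = 1.0e-14 / 4.4 x 10^-4 = 2.27e-11.
[H^+] = sqrt(Ka x [CH3NH3+]) = sqrt(2.27e-11 x 0.06546) = 1.22e-6 M.
pH = -log(1.22e-6) = 5.91.

5.91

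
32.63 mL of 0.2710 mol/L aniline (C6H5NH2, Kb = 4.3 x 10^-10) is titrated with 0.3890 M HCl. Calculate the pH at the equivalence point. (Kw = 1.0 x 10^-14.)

n(C6H5NH2) = 0.2710 x 0.03263 = 0.008843 mol; V(HCl) at equivalence = 0.008843/0.3890 = 0.02273 L.
At equivalence the base is fully converted to C6H5NH3+; total volume = 0.05536 L, so [C6H5NH3+] = 0.008843/0.05536 = 0.1597 M.
Ka(C6H5NH3+) = Kw/Kb = 1.0e-14 / 4.3 x 10^-10 = 2.33e-5.
[H^+] = sqrt(Ka x [C6H5NH3+]) = sqrt(2.33e-5 x 0.1597) = 0.00193 M.
pH = -log(0.00193) = 2.72.

2.72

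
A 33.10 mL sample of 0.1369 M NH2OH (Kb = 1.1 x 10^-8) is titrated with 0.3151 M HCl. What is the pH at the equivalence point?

3.53

n(NH2OH) = 0.1369 x 0.03310 = 0.004531 mol; V(HCl) at equivalence = 0.004531/0.3151 = 0.01438 L.
At equivalence the base is fully converted to NH3OH+; total volume = 0.04748 L, so [NH3OH+] = 0.004531/0.04748 = 0.09544 M.
Ka(NH3OH+) = Kw/Kb = 1.0e-14 / 1.1 x 10^-8 = 9.09e-7.
[H^+] = sqrt(Ka x [NH3OH+]) = sqrt(9.09e-7 x 0.09544) = 0.000295 M.
pH = -log(0.000295) = 3.53.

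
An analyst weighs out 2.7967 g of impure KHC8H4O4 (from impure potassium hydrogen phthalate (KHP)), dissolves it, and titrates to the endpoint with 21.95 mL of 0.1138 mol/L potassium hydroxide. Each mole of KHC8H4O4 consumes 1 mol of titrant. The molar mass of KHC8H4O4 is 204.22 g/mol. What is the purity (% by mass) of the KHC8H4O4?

18.2%

n(KOH) = 0.1138 x 0.02195 = 0.002498 mol.
n(KHC8H4O4) = 0.002498 / 1 = 0.002498 mol.
mass of KHC8H4O4 = 0.002498 x 204.22 = 0.5101 g.
% purity = 0.5101 / 2.7967 x 100 = 18.2%.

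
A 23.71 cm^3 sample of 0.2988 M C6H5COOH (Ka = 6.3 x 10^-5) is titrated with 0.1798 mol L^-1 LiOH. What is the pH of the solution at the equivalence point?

8.63

n(C6H5COOH) = 0.2988 x 0.02371 = 0.007085 mol; V(LiOH) at equivalence = 0.007085/0.1798 = 0.03940 L.
At equivalence all the acid is converted to C6H5COO-; total volume = 0.02371 + 0.03940 = 0.06311 L, so [C6H5COO-] = 0.007085/0.06311 = 0.1123 M.
Kb = Kw/Ka = 1.0e-14 / 6.3 x 10^-5 = 1.59e-10.
[OH^-] = sqrt(Kb x [C6H5COO-]) = sqrt(1.59e-10 x 0.1123) = 4.22e-6 M.
pOH = 5.37, so pH = 14.00 - 5.37 = 8.63.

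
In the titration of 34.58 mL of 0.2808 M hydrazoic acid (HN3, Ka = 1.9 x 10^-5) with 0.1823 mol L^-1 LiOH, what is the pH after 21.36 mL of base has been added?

4.55

Initial n(HN3) = 0.2808 x 0.03458 = 0.009710 mol.
n(LiOH) added = 0.1823 x 0.02136 = 0.003894 mol, converting that many moles of HN3 to N3-.
Remaining n(HN3) = 0.005816 mol; n(N3-) = 0.003894 mol.
By Henderson-Hasselbalch, pH = pKa + log([A^-]/[HA]) = 4.72 + log(0.003894/0.005816) = 4.72 + (-0.17) = 4.55.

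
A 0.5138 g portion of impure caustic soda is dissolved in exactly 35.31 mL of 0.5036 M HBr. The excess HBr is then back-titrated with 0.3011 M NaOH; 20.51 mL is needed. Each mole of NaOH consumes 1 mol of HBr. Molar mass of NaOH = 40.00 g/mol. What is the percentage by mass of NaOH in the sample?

Total n(HBr) added = 0.5036 x 0.03531 = 0.01778 mol.
n(NaOH) used = 0.3011 x 0.02051 = 0.006176 mol, which equals the excess n(HBr).
So n(HBr) consumed by the sample = 0.01778 - 0.006176 = 0.01161 mol.
n(NaOH) = 0.01161 / 1 = 0.01161 mol.
mass NaOH = 0.01161 x 40.00 = 0.4643 g, so %NaOH = 0.4643/0.5138 x 100 = 90.4%.

90.4%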